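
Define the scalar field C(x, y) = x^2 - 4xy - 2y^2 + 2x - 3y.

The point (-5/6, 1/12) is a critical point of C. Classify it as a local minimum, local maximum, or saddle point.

saddle point

The Hessian of C is constant: H = [[2, -4], [-4, -4]].
det(H) = 2·(-4) − (-4)² = -24.
Since det(H) < 0, H is indefinite and the critical point is a saddle point.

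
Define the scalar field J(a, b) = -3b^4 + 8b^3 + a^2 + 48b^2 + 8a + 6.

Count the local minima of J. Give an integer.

J separates as a function of a plus a function of b, so ∇J=0 decouples.
∂J/∂a = 2(a + 4) = 0 at a ∈ {-4}; ∂J/∂b = -12b(b - 4)(b + 2) = 0 at b ∈ {-2, 0, 4}.
The Hessian is diagonal: diag(J_aa, J_bb). Second derivatives: J_aa(-4)=2; J_bb(-2)=-144, J_bb(0)=96, J_bb(4)=-288.
Local minima occur where both diagonal entries positive: (-4, 0). Count: 1.

1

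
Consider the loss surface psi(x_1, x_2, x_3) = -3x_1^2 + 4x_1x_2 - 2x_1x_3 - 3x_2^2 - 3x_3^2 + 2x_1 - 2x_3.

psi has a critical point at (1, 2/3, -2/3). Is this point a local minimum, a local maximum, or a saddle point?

The Hessian is constant: H = [[-6, 4, -2], [4, -6, 0], [-2, 0, -6]].
Leading principal minors: Δ₁ = -6, Δ₂ = 20, Δ₃ = -96.
The minors alternate sign starting negative (−, +, −), so H is negative definite: a local maximum.

local maximum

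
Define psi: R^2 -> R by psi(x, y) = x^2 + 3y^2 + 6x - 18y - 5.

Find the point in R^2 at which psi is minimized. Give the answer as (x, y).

(-3, 3)

psi(x,y) separates as P(x) + Q(y) − 5, so its minimum is min P + min Q − 5.
P'(x) = 2x + 6 vanishes at x ∈ {-3}; Q'(y) = 6y - 18 vanishes at y ∈ {3}.
Local minima of P (where P''>0): P(-3)=-9. Local minima of Q: Q(3)=-27.
So the global minimum of psi is P(-3) + Q(3) − 5 = -9 − 27 − 5 = -41, attained at (-3, 3).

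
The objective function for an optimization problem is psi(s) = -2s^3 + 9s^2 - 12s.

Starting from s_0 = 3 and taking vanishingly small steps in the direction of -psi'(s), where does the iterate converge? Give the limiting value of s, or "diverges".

diverges

psi'(s) = -6(s - 2)(s - 1), so psi'(3) = -12.
Gradient descent moves in the -psi' direction, i.e. s is increasing.
There is no critical point above s=3, and psi' keeps the same sign, so the iterate runs off to +∞.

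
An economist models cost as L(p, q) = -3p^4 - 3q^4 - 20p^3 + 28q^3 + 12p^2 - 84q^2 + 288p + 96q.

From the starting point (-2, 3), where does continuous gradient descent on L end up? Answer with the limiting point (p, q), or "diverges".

(-3, 2)

L is separable, so gradient descent decouples: p follows -∂L/∂p, q follows -∂L/∂q.
∂L/∂p = -12(p - 2)(p + 3)(p + 4); at p=-2 this is 96, so p decreases.
∂L/∂q = -12(q - 4)(q - 2)(q - 1); at q=3 this is 24, so q decreases.
p converges to its nearest critical value -3 (a local min of the p-part); q converges to 2. The iterate converges to (-3, 2).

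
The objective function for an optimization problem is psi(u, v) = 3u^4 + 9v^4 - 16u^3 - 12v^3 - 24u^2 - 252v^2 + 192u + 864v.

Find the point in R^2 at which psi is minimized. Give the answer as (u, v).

psi(u,v) separates as P(u) + Q(v), so its minimum is min P + min Q.
P'(u) = 12(u - 4)(u - 2)(u + 2) vanishes at u ∈ {-2, 2, 4}; Q'(v) = 36(v - 3)(v - 2)(v + 4) vanishes at v ∈ {-4, 2, 3}.
Local minima of P (where P''>0): P(-2)=-304, P(4)=128. Local minima of Q: Q(-4)=-4416, Q(3)=729.
So the global minimum of psi is P(-2) + Q(-4) = -304 − 4416 = -4720, attained at (-2, -4).

(-2, -4)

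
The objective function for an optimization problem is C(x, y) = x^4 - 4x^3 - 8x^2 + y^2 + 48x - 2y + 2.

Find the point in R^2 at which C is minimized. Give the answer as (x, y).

C(x,y) separates as P(x) + Q(y) + 2, so its minimum is min P + min Q + 2.
P'(x) = 4(x - 3)(x - 2)(x + 2) vanishes at x ∈ {-2, 2, 3}; Q'(y) = 2y - 2 vanishes at y ∈ {1}.
Local minima of P (where P''>0): P(-2)=-80, P(3)=45. Local minima of Q: Q(1)=-1.
So the global minimum of C is P(-2) + Q(1) + 2 = -80 − 1 + 2 = -79, attained at (-2, 1).

(-2, 1)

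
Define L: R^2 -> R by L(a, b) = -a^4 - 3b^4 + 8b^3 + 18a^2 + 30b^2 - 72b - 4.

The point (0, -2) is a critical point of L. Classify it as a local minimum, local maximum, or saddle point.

saddle point

The mixed partial ∂²L/∂a∂b is 0, so the Hessian at any point is diag(L_aa, L_bb) = diag(12(-a^2 + 3), 12(-3b^2 + 4b + 5)).
At (0, -2): H = diag(36, -180).
The eigenvalues have opposite signs, so H is indefinite: a saddle point.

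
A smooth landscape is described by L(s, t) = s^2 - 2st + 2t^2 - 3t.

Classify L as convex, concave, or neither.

L is quadratic, so its Hessian is the constant matrix H = [[2, -2], [-2, 4]].
det(H) = 4, tr(H) = 6.
det(H) > 0 and tr(H) > 0, so H is positive definite everywhere: convex.

convex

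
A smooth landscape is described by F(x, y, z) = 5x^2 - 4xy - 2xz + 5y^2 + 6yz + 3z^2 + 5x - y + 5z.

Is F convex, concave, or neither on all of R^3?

convex

F is quadratic, so its Hessian is the constant matrix H = [[10, -4, -2], [-4, 10, 6], [-2, 6, 6]].
Leading principal minors: 10, 84, 200.
All positive ⇒ H ≻ 0 ⇒ convex.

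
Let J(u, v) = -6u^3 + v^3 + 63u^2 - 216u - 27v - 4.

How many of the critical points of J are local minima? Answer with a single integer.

1

J separates as a function of u plus a function of v, so ∇J=0 decouples.
∂J/∂u = -18(u - 4)(u - 3) = 0 at u ∈ {3, 4}; ∂J/∂v = 3(v - 3)(v + 3) = 0 at v ∈ {-3, 3}.
The Hessian is diagonal: diag(J_uu, J_vv). Second derivatives: J_uu(3)=18, J_uu(4)=-18; J_vv(-3)=-18, J_vv(3)=18.
Local minima occur where both diagonal entries positive: (3, 3). Count: 1.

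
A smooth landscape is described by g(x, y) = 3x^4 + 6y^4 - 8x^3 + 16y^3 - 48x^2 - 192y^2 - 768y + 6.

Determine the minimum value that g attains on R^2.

-4090

g(x,y) separates as P(x) + Q(y) + 6, so its minimum is min P + min Q + 6.
P'(x) = 12x(x - 4)(x + 2) vanishes at x ∈ {-2, 0, 4}; Q'(y) = 24(y - 4)(y + 2)(y + 4) vanishes at y ∈ {-4, -2, 4}.
Local minima of P (where P''>0): P(-2)=-80, P(4)=-512. Local minima of Q: Q(-4)=512, Q(4)=-3584.
So the global minimum of g is P(4) + Q(4) + 6 = -512 − 3584 + 6 = -4090, attained at (4, 4).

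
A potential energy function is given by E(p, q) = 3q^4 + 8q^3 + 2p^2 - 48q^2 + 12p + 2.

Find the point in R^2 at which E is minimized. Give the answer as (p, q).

E(p,q) separates as A(p) + B(q) + 2, so its minimum is min A + min B + 2.
A'(p) = 4p + 12 vanishes at p ∈ {-3}; B'(q) = 12q(q - 2)(q + 4) vanishes at q ∈ {-4, 0, 2}.
Local minima of A (where A''>0): A(-3)=-18. Local minima of B: B(-4)=-512, B(2)=-80.
So the global minimum of E is A(-3) + B(-4) + 2 = -18 − 512 + 2 = -528, attained at (-3, -4).

(-3, -4)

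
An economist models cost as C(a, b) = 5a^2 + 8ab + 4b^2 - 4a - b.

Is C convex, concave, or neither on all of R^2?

C is quadratic, so its Hessian is the constant matrix H = [[10, 8], [8, 8]].
det(H) = 16, tr(H) = 18.
det(H) > 0 and tr(H) > 0, so H is positive definite everywhere: convex.

convex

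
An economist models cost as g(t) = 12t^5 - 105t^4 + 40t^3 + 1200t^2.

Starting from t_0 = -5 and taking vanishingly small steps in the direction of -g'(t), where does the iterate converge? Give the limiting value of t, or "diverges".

g'(t) = 60t(t - 5)(t - 4)(t + 2), so g'(-5) = 81000.
Gradient descent moves in the -g' direction, i.e. t is decreasing.
There is no critical point below t=-5, and g' keeps the same sign, so the iterate runs off to −∞.

diverges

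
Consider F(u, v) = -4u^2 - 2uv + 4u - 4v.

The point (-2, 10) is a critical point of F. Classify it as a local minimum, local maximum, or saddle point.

saddle point

The Hessian of F is constant: H = [[-8, -2], [-2, 0]].
det(H) = (-8)·0 − (-2)² = -4.
Since det(H) < 0, H is indefinite and the critical point is a saddle point.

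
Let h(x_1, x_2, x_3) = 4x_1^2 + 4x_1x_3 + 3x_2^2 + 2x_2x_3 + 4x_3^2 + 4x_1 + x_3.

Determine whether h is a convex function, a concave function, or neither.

convex

h is quadratic, so its Hessian is the constant matrix H = [[8, 0, 4], [0, 6, 2], [4, 2, 8]].
Leading principal minors: 8, 48, 256.
All positive ⇒ H ≻ 0 ⇒ convex.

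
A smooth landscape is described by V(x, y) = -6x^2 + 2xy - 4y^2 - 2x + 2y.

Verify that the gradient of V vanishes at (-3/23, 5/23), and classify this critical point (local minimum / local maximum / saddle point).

local maximum

∇V = (-12x + 2y - 2, 2x - 8y + 2); substituting (-3/23, 5/23) gives ∇V = (0, 0), so (-3/23, 5/23) is indeed a critical point.
The Hessian of V is constant: H = [[-12, 2], [2, -8]].
det(H) = (-12)·(-8) − 2² = 92.
det(H) > 0 and tr(H) = -20 < 0, so H is negative definite and the point is a local maximum.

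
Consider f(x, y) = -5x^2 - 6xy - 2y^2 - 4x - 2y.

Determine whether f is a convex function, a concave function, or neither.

concave

f is quadratic, so its Hessian is the constant matrix H = [[-10, -6], [-6, -4]].
det(H) = 4, tr(H) = -14.
det(H) > 0 and tr(H) < 0, so H is negative definite everywhere: concave.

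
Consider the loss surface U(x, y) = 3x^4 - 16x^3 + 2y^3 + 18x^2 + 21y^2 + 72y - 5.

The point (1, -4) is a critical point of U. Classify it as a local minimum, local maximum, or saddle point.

The mixed partial ∂²U/∂x∂y is 0, so the Hessian at any point is diag(U_xx, U_yy) = diag(12(3x^2 - 8x + 3), 6(2y + 7)).
At (1, -4): H = diag(-24, -6).
Both eigenvalues are negative, so H is negative definite: a local maximum.

local maximum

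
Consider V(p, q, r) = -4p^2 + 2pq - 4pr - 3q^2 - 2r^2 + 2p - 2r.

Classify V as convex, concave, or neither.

concave

V is quadratic, so its Hessian is the constant matrix H = [[-8, 2, -4], [2, -6, 0], [-4, 0, -4]].
Leading principal minors: -8, 44, -80.
Signs alternate −, +, − ⇒ H ≺ 0 ⇒ concave.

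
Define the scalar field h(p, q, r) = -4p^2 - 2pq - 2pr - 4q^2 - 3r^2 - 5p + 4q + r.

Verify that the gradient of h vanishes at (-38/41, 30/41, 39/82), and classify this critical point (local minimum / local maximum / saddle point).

local maximum

∇h = (-8p - 2q - 2r - 5, -2p - 8q + 4, -2p - 6r + 1); substituting (-38/41, 30/41, 39/82) gives ∇h = (0, 0, 0), so (-38/41, 30/41, 39/82) is indeed a critical point.
The Hessian is constant: H = [[-8, -2, -2], [-2, -8, 0], [-2, 0, -6]].
Leading principal minors: Δ₁ = -8, Δ₂ = 60, Δ₃ = -328.
The minors alternate sign starting negative (−, +, −), so H is negative definite: a local maximum.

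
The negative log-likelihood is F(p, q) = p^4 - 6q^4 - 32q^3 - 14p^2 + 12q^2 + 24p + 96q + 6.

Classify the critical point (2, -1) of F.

The mixed partial ∂²F/∂p∂q is 0, so the Hessian at any point is diag(F_pp, F_qq) = diag(4(3p^2 - 7), 24(-3q^2 - 8q + 1)).
At (2, -1): H = diag(20, 144).
Both eigenvalues are positive, so H is positive definite: a local minimum.

local minimum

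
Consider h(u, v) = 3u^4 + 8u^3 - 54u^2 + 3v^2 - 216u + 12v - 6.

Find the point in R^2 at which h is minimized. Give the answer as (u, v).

h(u,v) separates as P(u) + Q(v) − 6, so its minimum is min P + min Q − 6.
P'(u) = 12(u - 3)(u + 2)(u + 3) vanishes at u ∈ {-3, -2, 3}; Q'(v) = 6v + 12 vanishes at v ∈ {-2}.
Local minima of P (where P''>0): P(-3)=189, P(3)=-675. Local minima of Q: Q(-2)=-12.
So the global minimum of h is P(3) + Q(-2) − 6 = -675 − 12 − 6 = -693, attained at (3, -2).

(3, -2)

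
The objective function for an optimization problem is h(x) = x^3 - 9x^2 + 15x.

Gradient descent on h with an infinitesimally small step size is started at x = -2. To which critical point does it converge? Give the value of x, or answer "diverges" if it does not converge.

diverges

h'(x) = 3(x - 5)(x - 1), so h'(-2) = 63.
Gradient descent moves in the -h' direction, i.e. x is decreasing.
There is no critical point below x=-2, and h' keeps the same sign, so the iterate runs off to −∞.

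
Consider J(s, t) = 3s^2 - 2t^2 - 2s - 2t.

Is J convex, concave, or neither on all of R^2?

J is quadratic, so its Hessian is the constant matrix H = [[6, 0], [0, -4]].
det(H) = -24, tr(H) = 2.
det(H) < 0, so H is indefinite: neither convex nor concave.

neither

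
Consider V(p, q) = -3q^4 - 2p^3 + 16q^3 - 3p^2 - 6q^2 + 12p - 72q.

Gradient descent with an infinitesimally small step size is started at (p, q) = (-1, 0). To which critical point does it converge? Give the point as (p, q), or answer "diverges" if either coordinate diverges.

(-2, 2)

V is separable, so gradient descent decouples: p follows -∂V/∂p, q follows -∂V/∂q.
∂V/∂p = -6(p - 1)(p + 2); at p=-1 this is 12, so p decreases.
∂V/∂q = -12(q - 3)(q - 2)(q + 1); at q=0 this is -72, so q increases.
p converges to its nearest critical value -2 (a local min of the p-part); q converges to 2. The iterate converges to (-2, 2).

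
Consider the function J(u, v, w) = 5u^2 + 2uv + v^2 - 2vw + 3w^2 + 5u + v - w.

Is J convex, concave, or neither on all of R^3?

convex

J is quadratic, so its Hessian is the constant matrix H = [[10, 2, 0], [2, 2, -2], [0, -2, 6]].
Leading principal minors: 10, 16, 56.
All positive ⇒ H ≻ 0 ⇒ convex.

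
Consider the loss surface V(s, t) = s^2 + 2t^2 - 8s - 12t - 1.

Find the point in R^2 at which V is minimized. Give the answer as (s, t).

(4, 3)

V(s,t) separates as P(s) + Q(t) − 1, so its minimum is min P + min Q − 1.
P'(s) = 2s - 8 vanishes at s ∈ {4}; Q'(t) = 4(t - 3) vanishes at t ∈ {3}.
Local minima of P (where P''>0): P(4)=-16. Local minima of Q: Q(3)=-18.
So the global minimum of V is P(4) + Q(3) − 1 = -16 − 18 − 1 = -35, attained at (4, 3).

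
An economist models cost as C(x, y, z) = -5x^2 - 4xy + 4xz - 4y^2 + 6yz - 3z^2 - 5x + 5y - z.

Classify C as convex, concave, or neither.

concave

C is quadratic, so its Hessian is the constant matrix H = [[-10, -4, 4], [-4, -8, 6], [4, 6, -6]].
Leading principal minors: -10, 64, -88.
Signs alternate −, +, − ⇒ H ≺ 0 ⇒ concave.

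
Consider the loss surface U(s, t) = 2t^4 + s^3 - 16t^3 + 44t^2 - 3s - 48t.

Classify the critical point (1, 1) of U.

local minimum

The mixed partial ∂²U/∂s∂t is 0, so the Hessian at any point is diag(U_ss, U_tt) = diag(6s, 8(3t^2 - 12t + 11)).
At (1, 1): H = diag(6, 16).
Both eigenvalues are positive, so H is positive definite: a local minimum.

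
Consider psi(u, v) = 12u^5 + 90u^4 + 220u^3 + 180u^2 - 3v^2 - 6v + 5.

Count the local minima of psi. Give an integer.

psi separates as a function of u plus a function of v, so ∇psi=0 decouples.
∂psi/∂u = 60u(u + 1)(u + 2)(u + 3) = 0 at u ∈ {-3, -2, -1, 0}; ∂psi/∂v = -6(v + 1) = 0 at v ∈ {-1}.
The Hessian is diagonal: diag(psi_uu, psi_vv). Second derivatives: psi_uu(-3)=-360, psi_uu(-2)=120, psi_uu(-1)=-120, psi_uu(0)=360; psi_vv(-1)=-6.
Local minima occur where both diagonal entries positive: none. Count: 0.

0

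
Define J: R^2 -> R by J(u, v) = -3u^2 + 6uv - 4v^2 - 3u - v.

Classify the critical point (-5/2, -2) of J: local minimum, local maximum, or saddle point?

The Hessian of J is constant: H = [[-6, 6], [6, -8]].
det(H) = (-6)·(-8) − 6² = 12.
det(H) > 0 and tr(H) = -14 < 0, so H is negative definite and the point is a local maximum.

local maximum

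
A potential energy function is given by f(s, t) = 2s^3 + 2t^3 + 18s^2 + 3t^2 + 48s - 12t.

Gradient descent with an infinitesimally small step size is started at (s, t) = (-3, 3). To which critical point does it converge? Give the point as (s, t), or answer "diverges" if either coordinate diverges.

(-2, 1)

f is separable, so gradient descent decouples: s follows -∂f/∂s, t follows -∂f/∂t.
∂f/∂s = 6(s + 2)(s + 4); at s=-3 this is -6, so s increases.
∂f/∂t = 6(t - 1)(t + 2); at t=3 this is 60, so t decreases.
s converges to its nearest critical value -2 (a local min of the s-part); t converges to 1. The iterate converges to (-2, 1).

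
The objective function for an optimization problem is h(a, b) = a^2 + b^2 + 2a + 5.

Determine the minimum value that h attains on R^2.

h(a,b) separates as P(a) + Q(b) + 5, so its minimum is min P + min Q + 5.
P'(a) = 2a + 2 vanishes at a ∈ {-1}; Q'(b) = 2b vanishes at b ∈ {0}.
Local minima of P (where P''>0): P(-1)=-1. Local minima of Q: Q(0)=0.
So the global minimum of h is P(-1) + Q(0) + 5 = -1 + 0 + 5 = 4, attained at (-1, 0).

4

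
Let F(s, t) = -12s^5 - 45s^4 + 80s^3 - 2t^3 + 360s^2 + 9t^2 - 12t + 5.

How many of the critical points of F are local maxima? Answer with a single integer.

2

F separates as a function of s plus a function of t, so ∇F=0 decouples.
∂F/∂s = -60s(s - 2)(s + 2)(s + 3) = 0 at s ∈ {-3, -2, 0, 2}; ∂F/∂t = -6(t - 2)(t - 1) = 0 at t ∈ {1, 2}.
The Hessian is diagonal: diag(F_ss, F_tt). Second derivatives: F_ss(-3)=900, F_ss(-2)=-480, F_ss(0)=720, F_ss(2)=-2400; F_tt(1)=6, F_tt(2)=-6.
Local maxima occur where both diagonal entries negative: (-2, 2), (2, 2). Count: 2.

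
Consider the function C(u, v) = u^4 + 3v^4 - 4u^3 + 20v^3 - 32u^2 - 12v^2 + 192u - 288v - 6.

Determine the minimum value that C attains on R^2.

C(u,v) separates as P(u) + Q(v) − 6, so its minimum is min P + min Q − 6.
P'(u) = 4(u - 4)(u - 3)(u + 4) vanishes at u ∈ {-4, 3, 4}; Q'(v) = 12(v - 2)(v + 3)(v + 4) vanishes at v ∈ {-4, -3, 2}.
Local minima of P (where P''>0): P(-4)=-768, P(4)=256. Local minima of Q: Q(-4)=448, Q(2)=-416.
So the global minimum of C is P(-4) + Q(2) − 6 = -768 − 416 − 6 = -1190, attained at (-4, 2).

-1190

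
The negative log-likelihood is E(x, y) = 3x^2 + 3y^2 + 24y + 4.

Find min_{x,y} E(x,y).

E(x,y) separates as P(x) + Q(y) + 4, so its minimum is min P + min Q + 4.
P'(x) = 6x vanishes at x ∈ {0}; Q'(y) = 6y + 24 vanishes at y ∈ {-4}.
Local minima of P (where P''>0): P(0)=0. Local minima of Q: Q(-4)=-48.
So the global minimum of E is P(0) + Q(-4) + 4 = 0 − 48 + 4 = -44, attained at (0, -4).

-44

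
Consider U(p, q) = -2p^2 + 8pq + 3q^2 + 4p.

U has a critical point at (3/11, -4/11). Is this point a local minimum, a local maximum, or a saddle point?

The Hessian of U is constant: H = [[-4, 8], [8, 6]].
det(H) = (-4)·6 − 8² = -88.
Since det(H) < 0, H is indefinite and the critical point is a saddle point.

saddle point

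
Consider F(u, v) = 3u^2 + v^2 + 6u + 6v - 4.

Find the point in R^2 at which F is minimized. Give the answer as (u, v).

(-1, -3)

F(u,v) separates as P(u) + Q(v) − 4, so its minimum is min P + min Q − 4.
P'(u) = 6u + 6 vanishes at u ∈ {-1}; Q'(v) = 2v + 6 vanishes at v ∈ {-3}.
Local minima of P (where P''>0): P(-1)=-3. Local minima of Q: Q(-3)=-9.
So the global minimum of F is P(-1) + Q(-3) − 4 = -3 − 9 − 4 = -16, attained at (-1, -3).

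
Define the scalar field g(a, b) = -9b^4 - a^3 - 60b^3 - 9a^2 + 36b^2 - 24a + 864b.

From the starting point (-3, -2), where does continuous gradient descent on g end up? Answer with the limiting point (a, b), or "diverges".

g is separable, so gradient descent decouples: a follows -∂g/∂a, b follows -∂g/∂b.
∂g/∂a = -3(a + 2)(a + 4); at a=-3 this is 3, so a decreases.
∂g/∂b = -36(b - 2)(b + 3)(b + 4); at b=-2 this is 288, so b decreases.
a converges to its nearest critical value -4 (a local min of the a-part); b converges to -3. The iterate converges to (-4, -3).

(-4, -3)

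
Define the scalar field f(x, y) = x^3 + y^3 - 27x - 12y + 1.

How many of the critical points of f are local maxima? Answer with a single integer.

1

f separates as a function of x plus a function of y, so ∇f=0 decouples.
∂f/∂x = 3(x - 3)(x + 3) = 0 at x ∈ {-3, 3}; ∂f/∂y = 3(y - 2)(y + 2) = 0 at y ∈ {-2, 2}.
The Hessian is diagonal: diag(f_xx, f_yy). Second derivatives: f_xx(-3)=-18, f_xx(3)=18; f_yy(-2)=-12, f_yy(2)=12.
Local maxima occur where both diagonal entries negative: (-3, -2). Count: 1.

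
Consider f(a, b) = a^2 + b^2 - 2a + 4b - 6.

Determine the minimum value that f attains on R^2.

f(a,b) separates as P(a) + Q(b) − 6, so its minimum is min P + min Q − 6.
P'(a) = 2a - 2 vanishes at a ∈ {1}; Q'(b) = 2b + 4 vanishes at b ∈ {-2}.
Local minima of P (where P''>0): P(1)=-1. Local minima of Q: Q(-2)=-4.
So the global minimum of f is P(1) + Q(-2) − 6 = -1 − 4 − 6 = -11, attained at (1, -2).

-11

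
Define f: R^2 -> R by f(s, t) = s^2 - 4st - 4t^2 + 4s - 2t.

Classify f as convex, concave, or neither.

neither

f is quadratic, so its Hessian is the constant matrix H = [[2, -4], [-4, -8]].
det(H) = -32, tr(H) = -6.
det(H) < 0, so H is indefinite: neither convex nor concave.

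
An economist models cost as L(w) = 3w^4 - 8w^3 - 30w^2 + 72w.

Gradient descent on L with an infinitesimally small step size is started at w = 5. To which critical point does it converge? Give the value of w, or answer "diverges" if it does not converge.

3

L'(w) = 12(w - 3)(w - 1)(w + 2), so L'(5) = 672.
Gradient descent moves in the -L' direction, i.e. w is decreasing.
The nearest critical point in that direction is w = 3, where L'' = 120 > 0 (a local minimum). The iterate converges there.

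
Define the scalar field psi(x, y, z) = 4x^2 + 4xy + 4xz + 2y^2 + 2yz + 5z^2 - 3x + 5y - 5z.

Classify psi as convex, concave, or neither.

psi is quadratic, so its Hessian is the constant matrix H = [[8, 4, 4], [4, 4, 2], [4, 2, 10]].
Leading principal minors: 8, 16, 128.
All positive ⇒ H ≻ 0 ⇒ convex.

convex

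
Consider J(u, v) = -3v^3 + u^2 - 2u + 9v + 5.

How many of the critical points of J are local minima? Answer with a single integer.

J separates as a function of u plus a function of v, so ∇J=0 decouples.
∂J/∂u = 2(u - 1) = 0 at u ∈ {1}; ∂J/∂v = -9(v - 1)(v + 1) = 0 at v ∈ {-1, 1}.
The Hessian is diagonal: diag(J_uu, J_vv). Second derivatives: J_uu(1)=2; J_vv(-1)=18, J_vv(1)=-18.
Local minima occur where both diagonal entries positive: (1, -1). Count: 1.

1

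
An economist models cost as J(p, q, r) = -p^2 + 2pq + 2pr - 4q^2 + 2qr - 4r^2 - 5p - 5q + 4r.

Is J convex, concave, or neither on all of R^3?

concave

J is quadratic, so its Hessian is the constant matrix H = [[-2, 2, 2], [2, -8, 2], [2, 2, -8]].
Leading principal minors: -2, 12, -40.
Signs alternate −, +, − ⇒ H ≺ 0 ⇒ concave.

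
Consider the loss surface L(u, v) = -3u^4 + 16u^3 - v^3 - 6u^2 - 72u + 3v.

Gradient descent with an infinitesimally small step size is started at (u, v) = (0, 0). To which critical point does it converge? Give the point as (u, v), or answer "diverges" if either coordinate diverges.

L is separable, so gradient descent decouples: u follows -∂L/∂u, v follows -∂L/∂v.
∂L/∂u = -12(u - 3)(u - 2)(u + 1); at u=0 this is -72, so u increases.
∂L/∂v = -3(v - 1)(v + 1); at v=0 this is 3, so v decreases.
u converges to its nearest critical value 2 (a local min of the u-part); v converges to -1. The iterate converges to (2, -1).

(2, -1)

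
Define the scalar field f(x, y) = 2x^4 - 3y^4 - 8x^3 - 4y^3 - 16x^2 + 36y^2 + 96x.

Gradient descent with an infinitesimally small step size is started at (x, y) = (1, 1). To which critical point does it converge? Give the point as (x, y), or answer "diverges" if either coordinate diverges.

f is separable, so gradient descent decouples: x follows -∂f/∂x, y follows -∂f/∂y.
∂f/∂x = 8(x - 3)(x - 2)(x + 2); at x=1 this is 48, so x decreases.
∂f/∂y = -12y(y - 2)(y + 3); at y=1 this is 48, so y decreases.
x converges to its nearest critical value -2 (a local min of the x-part); y converges to 0. The iterate converges to (-2, 0).

(-2, 0)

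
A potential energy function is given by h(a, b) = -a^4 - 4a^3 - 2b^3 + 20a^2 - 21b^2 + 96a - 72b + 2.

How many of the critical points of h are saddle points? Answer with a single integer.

h separates as a function of a plus a function of b, so ∇h=0 decouples.
∂h/∂a = -4(a - 3)(a + 2)(a + 4) = 0 at a ∈ {-4, -2, 3}; ∂h/∂b = -6(b + 3)(b + 4) = 0 at b ∈ {-4, -3}.
The Hessian is diagonal: diag(h_aa, h_bb). Second derivatives: h_aa(-4)=-56, h_aa(-2)=40, h_aa(3)=-140; h_bb(-4)=6, h_bb(-3)=-6.
Saddle points occur where the two diagonal entries have opposite signs: (-4, -4), (-2, -3), (3, -4). Count: 3.

3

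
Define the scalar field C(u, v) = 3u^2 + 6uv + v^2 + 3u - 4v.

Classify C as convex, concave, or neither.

C is quadratic, so its Hessian is the constant matrix H = [[6, 6], [6, 2]].
det(H) = -24, tr(H) = 8.
det(H) < 0, so H is indefinite: neither convex nor concave.

neither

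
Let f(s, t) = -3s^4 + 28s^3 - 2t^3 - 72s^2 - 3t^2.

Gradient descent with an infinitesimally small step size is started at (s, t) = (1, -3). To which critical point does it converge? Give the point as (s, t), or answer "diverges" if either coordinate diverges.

(3, -1)

f is separable, so gradient descent decouples: s follows -∂f/∂s, t follows -∂f/∂t.
∂f/∂s = -12s(s - 4)(s - 3); at s=1 this is -72, so s increases.
∂f/∂t = -6t(t + 1); at t=-3 this is -36, so t increases.
s converges to its nearest critical value 3 (a local min of the s-part); t converges to -1. The iterate converges to (3, -1).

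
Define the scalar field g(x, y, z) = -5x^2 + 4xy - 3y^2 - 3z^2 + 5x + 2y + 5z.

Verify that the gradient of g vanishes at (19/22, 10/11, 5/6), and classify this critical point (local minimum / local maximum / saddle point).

local maximum

∇g = (-10x + 4y + 5, 4x - 6y + 2, -6z + 5); substituting (19/22, 10/11, 5/6) gives ∇g = (0, 0, 0), so (19/22, 10/11, 5/6) is indeed a critical point.
The Hessian is constant: H = [[-10, 4, 0], [4, -6, 0], [0, 0, -6]].
Leading principal minors: Δ₁ = -10, Δ₂ = 44, Δ₃ = -264.
The minors alternate sign starting negative (−, +, −), so H is negative definite: a local maximum.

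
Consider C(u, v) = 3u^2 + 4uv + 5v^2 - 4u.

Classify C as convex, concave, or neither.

C is quadratic, so its Hessian is the constant matrix H = [[6, 4], [4, 10]].
det(H) = 44, tr(H) = 16.
det(H) > 0 and tr(H) > 0, so H is positive definite everywhere: convex.

convex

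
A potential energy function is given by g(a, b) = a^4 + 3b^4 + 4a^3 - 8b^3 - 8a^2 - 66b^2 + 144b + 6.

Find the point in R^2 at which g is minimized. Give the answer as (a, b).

g(a,b) separates as P(a) + Q(b) + 6, so its minimum is min P + min Q + 6.
P'(a) = 4a(a - 1)(a + 4) vanishes at a ∈ {-4, 0, 1}; Q'(b) = 12(b - 4)(b - 1)(b + 3) vanishes at b ∈ {-3, 1, 4}.
Local minima of P (where P''>0): P(-4)=-128, P(1)=-3. Local minima of Q: Q(-3)=-567, Q(4)=-224.
So the global minimum of g is P(-4) + Q(-3) + 6 = -128 − 567 + 6 = -689, attained at (-4, -3).

(-4, -3)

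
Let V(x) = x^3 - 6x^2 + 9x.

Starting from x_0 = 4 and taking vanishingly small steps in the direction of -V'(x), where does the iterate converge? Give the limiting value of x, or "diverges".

3

V'(x) = 3(x - 3)(x - 1), so V'(4) = 9.
Gradient descent moves in the -V' direction, i.e. x is decreasing.
The nearest critical point in that direction is x = 3, where V'' = 6 > 0 (a local minimum). The iterate converges there.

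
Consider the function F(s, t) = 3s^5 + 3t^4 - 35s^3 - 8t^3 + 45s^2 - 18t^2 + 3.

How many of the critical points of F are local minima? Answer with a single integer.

F separates as a function of s plus a function of t, so ∇F=0 decouples.
∂F/∂s = 15s(s - 2)(s - 1)(s + 3) = 0 at s ∈ {-3, 0, 1, 2}; ∂F/∂t = 12t(t - 3)(t + 1) = 0 at t ∈ {-1, 0, 3}.
The Hessian is diagonal: diag(F_ss, F_tt). Second derivatives: F_ss(-3)=-900, F_ss(0)=90, F_ss(1)=-60, F_ss(2)=150; F_tt(-1)=48, F_tt(0)=-36, F_tt(3)=144.
Local minima occur where both diagonal entries positive: (0, -1), (0, 3), (2, -1), (2, 3). Count: 4.

4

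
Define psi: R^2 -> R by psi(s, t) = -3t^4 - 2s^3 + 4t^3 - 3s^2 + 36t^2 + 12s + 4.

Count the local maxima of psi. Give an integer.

psi separates as a function of s plus a function of t, so ∇psi=0 decouples.
∂psi/∂s = -6(s - 1)(s + 2) = 0 at s ∈ {-2, 1}; ∂psi/∂t = -12t(t - 3)(t + 2) = 0 at t ∈ {-2, 0, 3}.
The Hessian is diagonal: diag(psi_ss, psi_tt). Second derivatives: psi_ss(-2)=18, psi_ss(1)=-18; psi_tt(-2)=-120, psi_tt(0)=72, psi_tt(3)=-180.
Local maxima occur where both diagonal entries negative: (1, -2), (1, 3). Count: 2.

2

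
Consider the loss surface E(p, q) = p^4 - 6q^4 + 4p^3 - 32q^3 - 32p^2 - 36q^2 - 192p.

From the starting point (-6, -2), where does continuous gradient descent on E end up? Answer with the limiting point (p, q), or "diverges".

(-4, -1)

E is separable, so gradient descent decouples: p follows -∂E/∂p, q follows -∂E/∂q.
∂E/∂p = 4(p - 4)(p + 3)(p + 4); at p=-6 this is -240, so p increases.
∂E/∂q = -24q(q + 1)(q + 3); at q=-2 this is -48, so q increases.
p converges to its nearest critical value -4 (a local min of the p-part); q converges to -1. The iterate converges to (-4, -1).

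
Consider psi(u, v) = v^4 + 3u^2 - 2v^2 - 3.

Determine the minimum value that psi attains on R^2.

-4

psi(u,v) separates as P(u) + Q(v) − 3, so its minimum is min P + min Q − 3.
P'(u) = 6u vanishes at u ∈ {0}; Q'(v) = 4v(v - 1)(v + 1) vanishes at v ∈ {-1, 0, 1}.
Local minima of P (where P''>0): P(0)=0. Local minima of Q: Q(-1)=-1, Q(1)=-1.
So the global minimum of psi is P(0) + Q(-1) − 3 = 0 − 1 − 3 = -4, attained at (0, -1).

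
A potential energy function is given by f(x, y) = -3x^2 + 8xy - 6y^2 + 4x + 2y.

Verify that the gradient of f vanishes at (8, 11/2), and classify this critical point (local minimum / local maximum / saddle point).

∇f = (-6x + 8y + 4, 8x - 12y + 2); substituting (8, 11/2) gives ∇f = (0, 0), so (8, 11/2) is indeed a critical point.
The Hessian of f is constant: H = [[-6, 8], [8, -12]].
det(H) = (-6)·(-12) − 8² = 8.
det(H) > 0 and tr(H) = -18 < 0, so H is negative definite and the point is a local maximum.

local maximum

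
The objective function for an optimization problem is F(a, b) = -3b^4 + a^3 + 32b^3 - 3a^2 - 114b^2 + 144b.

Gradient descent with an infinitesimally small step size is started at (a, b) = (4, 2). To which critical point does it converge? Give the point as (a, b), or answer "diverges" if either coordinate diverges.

(2, 3)

F is separable, so gradient descent decouples: a follows -∂F/∂a, b follows -∂F/∂b.
∂F/∂a = 3a(a - 2); at a=4 this is 24, so a decreases.
∂F/∂b = -12(b - 4)(b - 3)(b - 1); at b=2 this is -24, so b increases.
a converges to its nearest critical value 2 (a local min of the a-part); b converges to 3. The iterate converges to (2, 3).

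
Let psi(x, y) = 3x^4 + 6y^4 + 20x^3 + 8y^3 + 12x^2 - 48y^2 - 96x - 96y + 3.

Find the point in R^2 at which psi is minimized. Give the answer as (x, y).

psi(x,y) separates as P(x) + Q(y) + 3, so its minimum is min P + min Q + 3.
P'(x) = 12(x - 1)(x + 2)(x + 4) vanishes at x ∈ {-4, -2, 1}; Q'(y) = 24(y - 2)(y + 1)(y + 2) vanishes at y ∈ {-2, -1, 2}.
Local minima of P (where P''>0): P(-4)=64, P(1)=-61. Local minima of Q: Q(-2)=32, Q(2)=-224.
So the global minimum of psi is P(1) + Q(2) + 3 = -61 − 224 + 3 = -282, attained at (1, 2).

(1, 2)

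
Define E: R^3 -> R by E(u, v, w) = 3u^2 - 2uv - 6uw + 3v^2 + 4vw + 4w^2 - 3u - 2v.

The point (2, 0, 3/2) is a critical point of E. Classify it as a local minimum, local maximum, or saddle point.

local minimum

The Hessian is constant: H = [[6, -2, -6], [-2, 6, 4], [-6, 4, 8]].
Leading principal minors: Δ₁ = 6, Δ₂ = 32, Δ₃ = 40.
All leading minors are positive, so H is positive definite: a local minimum.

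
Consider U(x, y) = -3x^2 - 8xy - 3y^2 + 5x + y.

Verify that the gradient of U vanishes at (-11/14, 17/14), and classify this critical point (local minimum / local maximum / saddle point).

saddle point

∇U = (-6x - 8y + 5, -8x - 6y + 1); substituting (-11/14, 17/14) gives ∇U = (0, 0), so (-11/14, 17/14) is indeed a critical point.
The Hessian of U is constant: H = [[-6, -8], [-8, -6]].
det(H) = (-6)·(-6) − (-8)² = -28.
Since det(H) < 0, H is indefinite and the critical point is a saddle point.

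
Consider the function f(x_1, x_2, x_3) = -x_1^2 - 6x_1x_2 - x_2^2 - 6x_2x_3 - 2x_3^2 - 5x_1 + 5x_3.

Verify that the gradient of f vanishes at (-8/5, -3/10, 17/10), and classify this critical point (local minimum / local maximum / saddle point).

∇f = (-2x_1 - 6x_2 - 5, -6x_1 - 2x_2 - 6x_3, -6x_2 - 4x_3 + 5); substituting (-8/5, -3/10, 17/10) gives ∇f = (0, 0, 0), so (-8/5, -3/10, 17/10) is indeed a critical point.
The Hessian is constant: H = [[-2, -6, 0], [-6, -2, -6], [0, -6, -4]].
Leading principal minors: Δ₁ = -2, Δ₂ = -32, Δ₃ = 200.
The minors fit neither the all-positive nor the alternating-sign pattern, so H is indefinite: a saddle point.

saddle point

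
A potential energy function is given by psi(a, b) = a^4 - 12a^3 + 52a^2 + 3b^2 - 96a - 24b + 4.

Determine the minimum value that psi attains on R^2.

psi(a,b) separates as P(a) + Q(b) + 4, so its minimum is min P + min Q + 4.
P'(a) = 4(a - 4)(a - 3)(a - 2) vanishes at a ∈ {2, 3, 4}; Q'(b) = 6b - 24 vanishes at b ∈ {4}.
Local minima of P (where P''>0): P(2)=-64, P(4)=-64. Local minima of Q: Q(4)=-48.
So the global minimum of psi is P(2) + Q(4) + 4 = -64 − 48 + 4 = -108, attained at (2, 4).

-108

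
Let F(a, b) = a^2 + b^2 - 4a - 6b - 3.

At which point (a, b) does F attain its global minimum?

F(a,b) separates as P(a) + Q(b) − 3, so its minimum is min P + min Q − 3.
P'(a) = 2a - 4 vanishes at a ∈ {2}; Q'(b) = 2b - 6 vanishes at b ∈ {3}.
Local minima of P (where P''>0): P(2)=-4. Local minima of Q: Q(3)=-9.
So the global minimum of F is P(2) + Q(3) − 3 = -4 − 9 − 3 = -16, attained at (2, 3).

(2, 3)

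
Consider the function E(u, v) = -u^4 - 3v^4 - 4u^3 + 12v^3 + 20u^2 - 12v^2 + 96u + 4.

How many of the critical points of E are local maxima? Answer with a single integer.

4

E separates as a function of u plus a function of v, so ∇E=0 decouples.
∂E/∂u = -4(u - 3)(u + 2)(u + 4) = 0 at u ∈ {-4, -2, 3}; ∂E/∂v = -12v(v - 2)(v - 1) = 0 at v ∈ {0, 1, 2}.
The Hessian is diagonal: diag(E_uu, E_vv). Second derivatives: E_uu(-4)=-56, E_uu(-2)=40, E_uu(3)=-140; E_vv(0)=-24, E_vv(1)=12, E_vv(2)=-24.
Local maxima occur where both diagonal entries negative: (-4, 0), (-4, 2), (3, 0), (3, 2). Count: 4.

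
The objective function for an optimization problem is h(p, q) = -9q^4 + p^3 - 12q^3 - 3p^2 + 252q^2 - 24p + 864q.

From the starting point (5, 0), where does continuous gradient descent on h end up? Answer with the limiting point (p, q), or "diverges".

h is separable, so gradient descent decouples: p follows -∂h/∂p, q follows -∂h/∂q.
∂h/∂p = 3(p - 4)(p + 2); at p=5 this is 21, so p decreases.
∂h/∂q = -36(q - 4)(q + 2)(q + 3); at q=0 this is 864, so q decreases.
p converges to its nearest critical value 4 (a local min of the p-part); q converges to -2. The iterate converges to (4, -2).

(4, -2)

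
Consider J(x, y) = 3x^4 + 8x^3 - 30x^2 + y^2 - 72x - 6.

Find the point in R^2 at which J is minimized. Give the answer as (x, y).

J(x,y) separates as P(x) + Q(y) − 6, so its minimum is min P + min Q − 6.
P'(x) = 12(x - 2)(x + 1)(x + 3) vanishes at x ∈ {-3, -1, 2}; Q'(y) = 2y vanishes at y ∈ {0}.
Local minima of P (where P''>0): P(-3)=-27, P(2)=-152. Local minima of Q: Q(0)=0.
So the global minimum of J is P(2) + Q(0) − 6 = -152 + 0 − 6 = -158, attained at (2, 0).

(2, 0)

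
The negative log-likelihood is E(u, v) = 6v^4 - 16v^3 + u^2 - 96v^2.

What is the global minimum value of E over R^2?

E(u,v) separates as P(u) + Q(v), so its minimum is min P + min Q.
P'(u) = 2u vanishes at u ∈ {0}; Q'(v) = 24v(v - 4)(v + 2) vanishes at v ∈ {-2, 0, 4}.
Local minima of P (where P''>0): P(0)=0. Local minima of Q: Q(-2)=-160, Q(4)=-1024.
So the global minimum of E is P(0) + Q(4) = 0 − 1024 = -1024, attained at (0, 4).

-1024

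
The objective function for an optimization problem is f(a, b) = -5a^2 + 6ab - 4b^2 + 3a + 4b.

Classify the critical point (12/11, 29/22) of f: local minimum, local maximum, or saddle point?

The Hessian of f is constant: H = [[-10, 6], [6, -8]].
det(H) = (-10)·(-8) − 6² = 44.
det(H) > 0 and tr(H) = -18 < 0, so H is negative definite and the point is a local maximum.

local maximum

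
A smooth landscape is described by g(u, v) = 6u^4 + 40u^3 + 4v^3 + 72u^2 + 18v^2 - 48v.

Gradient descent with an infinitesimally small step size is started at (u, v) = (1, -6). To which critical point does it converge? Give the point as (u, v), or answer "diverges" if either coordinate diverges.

diverges

g is separable, so gradient descent decouples: u follows -∂g/∂u, v follows -∂g/∂v.
∂g/∂u = 24u(u + 2)(u + 3); at u=1 this is 288, so u decreases.
∂g/∂v = 12(v - 1)(v + 4); at v=-6 this is 168, so v decreases.
The v-coordinate has no critical point in that direction and runs off to infinity.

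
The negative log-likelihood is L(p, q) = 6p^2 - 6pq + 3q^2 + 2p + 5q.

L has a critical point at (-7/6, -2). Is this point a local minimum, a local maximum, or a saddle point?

The Hessian of L is constant: H = [[12, -6], [-6, 6]].
det(H) = 12·6 − (-6)² = 36.
det(H) > 0 and tr(H) = 18 > 0, so H is positive definite and the point is a local minimum.

local minimum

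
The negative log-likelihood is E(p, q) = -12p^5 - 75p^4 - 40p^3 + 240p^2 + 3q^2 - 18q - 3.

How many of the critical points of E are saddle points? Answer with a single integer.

E separates as a function of p plus a function of q, so ∇E=0 decouples.
∂E/∂p = -60p(p - 1)(p + 2)(p + 4) = 0 at p ∈ {-4, -2, 0, 1}; ∂E/∂q = 6(q - 3) = 0 at q ∈ {3}.
The Hessian is diagonal: diag(E_pp, E_qq). Second derivatives: E_pp(-4)=2400, E_pp(-2)=-720, E_pp(0)=480, E_pp(1)=-900; E_qq(3)=6.
Saddle points occur where the two diagonal entries have opposite signs: (-2, 3), (1, 3). Count: 2.

2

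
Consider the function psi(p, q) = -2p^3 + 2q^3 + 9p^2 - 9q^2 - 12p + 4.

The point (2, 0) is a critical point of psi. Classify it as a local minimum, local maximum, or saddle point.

The mixed partial ∂²psi/∂p∂q is 0, so the Hessian at any point is diag(psi_pp, psi_qq) = diag(6(-2p + 3), 6(2q - 3)).
At (2, 0): H = diag(-6, -18).
Both eigenvalues are negative, so H is negative definite: a local maximum.

local maximum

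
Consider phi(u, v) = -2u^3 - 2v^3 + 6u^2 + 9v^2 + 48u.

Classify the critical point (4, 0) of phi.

saddle point

The mixed partial ∂²phi/∂u∂v is 0, so the Hessian at any point is diag(phi_uu, phi_vv) = diag(12(-u + 1), 6(-2v + 3)).
At (4, 0): H = diag(-36, 18).
The eigenvalues have opposite signs, so H is indefinite: a saddle point.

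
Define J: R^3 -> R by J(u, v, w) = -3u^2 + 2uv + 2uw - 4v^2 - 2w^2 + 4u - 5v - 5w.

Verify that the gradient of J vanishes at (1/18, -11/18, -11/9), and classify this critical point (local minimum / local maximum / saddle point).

∇J = (-6u + 2v + 2w + 4, 2u - 8v - 5, 2u - 4w - 5); substituting (1/18, -11/18, -11/9) gives ∇J = (0, 0, 0), so (1/18, -11/18, -11/9) is indeed a critical point.
The Hessian is constant: H = [[-6, 2, 2], [2, -8, 0], [2, 0, -4]].
Leading principal minors: Δ₁ = -6, Δ₂ = 44, Δ₃ = -144.
The minors alternate sign starting negative (−, +, −), so H is negative definite: a local maximum.

local maximum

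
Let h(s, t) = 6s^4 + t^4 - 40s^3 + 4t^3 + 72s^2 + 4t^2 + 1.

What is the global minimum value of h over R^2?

h(s,t) separates as P(s) + Q(t) + 1, so its minimum is min P + min Q + 1.
P'(s) = 24s(s - 3)(s - 2) vanishes at s ∈ {0, 2, 3}; Q'(t) = 4t(t + 1)(t + 2) vanishes at t ∈ {-2, -1, 0}.
Local minima of P (where P''>0): P(0)=0, P(3)=54. Local minima of Q: Q(-2)=0, Q(0)=0.
So the global minimum of h is P(0) + Q(-2) + 1 = 0 + 0 + 1 = 1, attained at (0, -2).

1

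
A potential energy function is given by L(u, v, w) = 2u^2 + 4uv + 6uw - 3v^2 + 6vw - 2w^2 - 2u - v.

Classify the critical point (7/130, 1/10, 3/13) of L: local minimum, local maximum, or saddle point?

saddle point

The Hessian is constant: H = [[4, 4, 6], [4, -6, 6], [6, 6, -4]].
Leading principal minors: Δ₁ = 4, Δ₂ = -40, Δ₃ = 520.
The minors fit neither the all-positive nor the alternating-sign pattern, so H is indefinite: a saddle point.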